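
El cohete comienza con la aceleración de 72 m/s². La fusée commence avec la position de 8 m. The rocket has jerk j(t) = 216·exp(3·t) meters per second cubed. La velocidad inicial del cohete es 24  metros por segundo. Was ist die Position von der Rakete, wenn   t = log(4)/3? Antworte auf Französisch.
Nous devons trouver la primitive de notre équation du jerk j(t) = 216·exp(3·t) 3 fois. La primitive du jerk, avec a(0) = 72, donne l'accélération: a(t) = 72·exp(3·t). L'intégrale de l'accélération est la vitesse. En utilisant v(0) = 24, nous obtenons v(t) = 24·exp(3·t). La primitive de la vitesse, avec x(0) = 8, donne la position: x(t) = 8·exp(3·t). De l'équation de la position x(t) = 8·exp(3·t), nous substituons t = log(4)/3 pour obtenir x = 32.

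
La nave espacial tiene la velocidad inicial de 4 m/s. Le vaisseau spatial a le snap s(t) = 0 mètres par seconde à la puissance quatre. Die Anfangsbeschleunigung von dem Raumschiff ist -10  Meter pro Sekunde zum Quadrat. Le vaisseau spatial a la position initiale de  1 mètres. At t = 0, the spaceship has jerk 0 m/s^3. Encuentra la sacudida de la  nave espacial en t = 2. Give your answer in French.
Nous devons intégrer notre équation du snap s(t) = 0 1 fois. En intégrant le snap et en utilisant la condition initiale j(0) = 0, nous obtenons j(t) = 0. De l'équation du jerk j(t) = 0, nous substituons t = 2 pour obtenir j = 0.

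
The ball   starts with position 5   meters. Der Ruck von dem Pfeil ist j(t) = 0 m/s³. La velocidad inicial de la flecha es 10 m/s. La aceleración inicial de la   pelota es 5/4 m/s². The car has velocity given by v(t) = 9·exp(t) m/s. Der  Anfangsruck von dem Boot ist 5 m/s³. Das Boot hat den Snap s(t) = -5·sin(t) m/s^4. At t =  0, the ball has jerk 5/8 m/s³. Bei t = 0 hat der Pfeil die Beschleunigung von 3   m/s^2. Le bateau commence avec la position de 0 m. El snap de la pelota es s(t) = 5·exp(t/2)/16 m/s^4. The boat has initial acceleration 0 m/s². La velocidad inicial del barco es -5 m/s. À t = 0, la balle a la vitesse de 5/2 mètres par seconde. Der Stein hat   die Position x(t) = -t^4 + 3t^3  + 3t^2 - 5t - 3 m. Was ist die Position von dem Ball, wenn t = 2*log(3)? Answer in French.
Nous devons trouver l'intégrale de notre équation du snap s(t) = 5·exp(t/2)/16 4 fois. En prenant ∫s(t)dt et en appliquant j(0) = 5/8, nous trouvons j(t) = 5·exp(t/2)/8. La primitive du jerk est l'accélération. En utilisant a(0) = 5/4, nous obtenons a(t) = 5·exp(t/2)/4. L'intégrale de l'accélération est la vitesse. En utilisant v(0) = 5/2, nous obtenons v(t) = 5·exp(t/2)/2. En intégrant la vitesse et en utilisant la condition initiale x(0) = 5, nous obtenons x(t) = 5·exp(t/2). Nous avons la position x(t) = 5·exp(t/2). En substituant t = 2*log(3): x(2*log(3)) = 15.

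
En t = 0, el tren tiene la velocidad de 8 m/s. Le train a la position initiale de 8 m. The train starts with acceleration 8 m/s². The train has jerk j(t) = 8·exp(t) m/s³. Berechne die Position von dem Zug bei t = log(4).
Ausgehend von dem Ruck j(t) = 8·exp(t), nehmen wir 3 Stammfunktionen. Die Stammfunktion von dem Ruck ist die Beschleunigung. Mit a(0) = 8 erhalten wir a(t) = 8·exp(t). Die Stammfunktion von der Beschleunigung ist die Geschwindigkeit. Mit v(0) = 8 erhalten wir v(t) = 8·exp(t). Durch Integration von der Geschwindigkeit und Verwendung der Anfangsbedingung x(0) = 8, erhalten wir x(t) = 8·exp(t). Aus der Gleichung für die Position x(t) = 8·exp(t), setzen wir t = log(4) ein und erhalten x = 32.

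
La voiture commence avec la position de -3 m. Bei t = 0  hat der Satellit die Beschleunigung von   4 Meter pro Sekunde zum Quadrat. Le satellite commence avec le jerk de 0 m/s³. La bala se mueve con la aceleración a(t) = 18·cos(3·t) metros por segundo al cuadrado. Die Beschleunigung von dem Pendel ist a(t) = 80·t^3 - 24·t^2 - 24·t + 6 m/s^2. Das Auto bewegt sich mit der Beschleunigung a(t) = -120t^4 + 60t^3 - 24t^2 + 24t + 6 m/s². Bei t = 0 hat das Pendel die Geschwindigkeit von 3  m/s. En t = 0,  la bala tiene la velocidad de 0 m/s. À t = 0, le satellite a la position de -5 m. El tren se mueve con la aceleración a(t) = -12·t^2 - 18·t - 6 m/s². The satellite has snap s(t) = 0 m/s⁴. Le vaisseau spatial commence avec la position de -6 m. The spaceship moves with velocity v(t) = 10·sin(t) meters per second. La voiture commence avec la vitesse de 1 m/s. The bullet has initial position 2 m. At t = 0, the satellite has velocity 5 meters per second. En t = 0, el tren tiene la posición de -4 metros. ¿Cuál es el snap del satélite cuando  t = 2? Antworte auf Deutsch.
Mit s(t) = 0 und Einsetzen von t = 2, finden wir s = 0.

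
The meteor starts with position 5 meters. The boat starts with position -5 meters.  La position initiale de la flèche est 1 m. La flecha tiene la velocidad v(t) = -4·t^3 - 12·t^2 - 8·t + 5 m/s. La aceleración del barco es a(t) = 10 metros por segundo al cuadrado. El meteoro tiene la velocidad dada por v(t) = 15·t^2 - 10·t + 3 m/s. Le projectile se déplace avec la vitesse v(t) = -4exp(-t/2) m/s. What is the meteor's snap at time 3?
To solve this, we need to take 3 derivatives of our velocity equation v(t) = 15·t^2 - 10·t + 3. The derivative of velocity gives acceleration: a(t) = 30·t - 10. Differentiating acceleration, we get jerk: j(t) = 30. Taking d/dt of j(t), we find s(t) = 0. We have snap s(t) = 0. Substituting t = 3: s(3) = 0.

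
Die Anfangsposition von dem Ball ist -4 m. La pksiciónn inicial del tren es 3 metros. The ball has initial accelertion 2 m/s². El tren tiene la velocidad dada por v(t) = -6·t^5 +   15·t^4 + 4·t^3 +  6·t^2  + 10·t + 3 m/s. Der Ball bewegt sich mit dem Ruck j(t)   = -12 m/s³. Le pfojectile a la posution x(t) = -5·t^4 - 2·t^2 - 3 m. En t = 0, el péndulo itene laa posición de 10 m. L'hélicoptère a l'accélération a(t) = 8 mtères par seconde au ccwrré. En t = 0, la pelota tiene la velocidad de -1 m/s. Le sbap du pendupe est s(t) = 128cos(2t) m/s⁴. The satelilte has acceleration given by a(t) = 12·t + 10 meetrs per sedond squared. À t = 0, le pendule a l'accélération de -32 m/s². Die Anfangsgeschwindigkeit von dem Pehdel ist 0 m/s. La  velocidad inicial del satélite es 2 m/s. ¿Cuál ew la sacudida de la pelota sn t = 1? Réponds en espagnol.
De la ecuación de la sacudida j(t) = -12, sustituimos t = 1 para obtener j = -12.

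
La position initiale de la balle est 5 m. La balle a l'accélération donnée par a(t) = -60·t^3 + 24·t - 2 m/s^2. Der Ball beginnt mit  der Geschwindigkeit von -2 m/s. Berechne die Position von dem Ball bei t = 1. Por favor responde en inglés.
To find the answer, we compute 2 integrals of a(t) = -60·t^3 + 24·t - 2. Integrating acceleration and using the initial condition v(0) = -2, we get v(t) = -15·t^4 + 12·t^2 - 2·t - 2. Finding the integral of v(t) and using x(0) = 5: x(t) = -3·t^5 + 4·t^3 - t^2 - 2·t + 5. From the given position equation x(t) = -3·t^5 + 4·t^3 - t^2 - 2·t + 5, we substitute t = 1 to get x = 3.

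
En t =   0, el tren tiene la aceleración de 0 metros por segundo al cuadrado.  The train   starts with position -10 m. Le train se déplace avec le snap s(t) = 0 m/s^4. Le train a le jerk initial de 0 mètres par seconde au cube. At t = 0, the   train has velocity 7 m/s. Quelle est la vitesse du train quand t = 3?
En partant du snap s(t) = 0, nous prenons 3 intégrales. En intégrant le snap et en utilisant la condition initiale j(0) = 0, nous obtenons j(t) = 0. L'intégrale du jerk est l'accélération. En utilisant a(0) = 0, nous obtenons a(t) = 0. La primitive de l'accélération, avec v(0) = 7, donne la vitesse: v(t) = 7. En utilisant v(t) = 7 et en substituant t = 3, nous trouvons v = 7.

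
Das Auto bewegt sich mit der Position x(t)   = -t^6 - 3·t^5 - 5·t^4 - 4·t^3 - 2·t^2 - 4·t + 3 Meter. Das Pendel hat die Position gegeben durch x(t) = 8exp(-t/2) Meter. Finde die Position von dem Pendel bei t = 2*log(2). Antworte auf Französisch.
Nous avons la position x(t) = 8·exp(-t/2). En substituant t = 2*log(2): x(2*log(2)) = 4.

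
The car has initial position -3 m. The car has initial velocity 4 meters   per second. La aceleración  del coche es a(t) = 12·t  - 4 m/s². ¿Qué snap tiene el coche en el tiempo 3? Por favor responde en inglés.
Starting from acceleration a(t) = 12·t - 4, we take 2 derivatives. Differentiating acceleration, we get jerk: j(t) = 12. Taking d/dt of j(t), we find s(t) = 0. Using s(t) = 0 and substituting t = 3, we find s = 0.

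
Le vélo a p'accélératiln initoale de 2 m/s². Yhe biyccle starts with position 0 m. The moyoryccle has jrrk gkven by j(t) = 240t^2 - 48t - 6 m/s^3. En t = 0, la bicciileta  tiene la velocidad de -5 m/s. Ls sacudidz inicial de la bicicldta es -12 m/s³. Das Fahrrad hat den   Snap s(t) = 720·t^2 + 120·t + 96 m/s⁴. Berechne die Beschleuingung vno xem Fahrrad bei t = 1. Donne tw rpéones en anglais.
To solve this, we need to take 2 integrals of our snap equation s(t) = 720·t^2 + 120·t + 96. Taking ∫s(t)dt and applying j(0) = -12, we find j(t) = 240·t^3 + 60·t^2 + 96·t - 12. Taking ∫j(t)dt and applying a(0) = 2, we find a(t) = 60·t^4 + 20·t^3 + 48·t^2 - 12·t + 2. From the given acceleration equation a(t) = 60·t^4 + 20·t^3 + 48·t^2 - 12·t + 2, we substitute t = 1 to get a = 118.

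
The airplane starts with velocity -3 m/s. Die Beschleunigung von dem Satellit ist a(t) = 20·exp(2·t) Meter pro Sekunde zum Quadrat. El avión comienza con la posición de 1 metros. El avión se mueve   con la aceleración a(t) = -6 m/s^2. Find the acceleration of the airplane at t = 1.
From the given acceleration equation a(t) = -6, we substitute t = 1 to get a = -6.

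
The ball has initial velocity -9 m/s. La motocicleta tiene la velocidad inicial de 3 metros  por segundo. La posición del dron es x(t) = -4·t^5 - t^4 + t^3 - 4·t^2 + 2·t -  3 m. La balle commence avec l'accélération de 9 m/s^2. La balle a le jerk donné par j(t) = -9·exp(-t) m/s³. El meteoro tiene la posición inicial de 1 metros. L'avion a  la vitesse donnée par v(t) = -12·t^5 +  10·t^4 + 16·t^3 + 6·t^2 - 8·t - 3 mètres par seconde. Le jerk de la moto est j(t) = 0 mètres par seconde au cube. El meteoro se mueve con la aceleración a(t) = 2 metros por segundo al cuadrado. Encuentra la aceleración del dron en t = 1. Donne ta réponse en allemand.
Um dies zu lösen, müssen wir 2 Ableitungen unserer Gleichung für die Position x(t) = -4·t^5 - t^4 + t^3 - 4·t^2 + 2·t - 3 nehmen. Durch Ableiten von der Position erhalten wir die Geschwindigkeit: v(t) = -20·t^4 - 4·t^3 + 3·t^2 - 8·t + 2. Mit d/dt von v(t) finden wir a(t) = -80·t^3 - 12·t^2 + 6·t - 8. Wir haben die Beschleunigung a(t) = -80·t^3 - 12·t^2 + 6·t - 8. Durch Einsetzen von t = 1: a(1) = -94.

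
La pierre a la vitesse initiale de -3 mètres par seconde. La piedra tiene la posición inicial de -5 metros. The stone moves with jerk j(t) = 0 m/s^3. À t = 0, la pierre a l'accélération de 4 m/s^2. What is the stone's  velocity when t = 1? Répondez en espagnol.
Para resolver esto, necesitamos tomar 2 integrales de nuestra ecuación de la sacudida j(t) = 0. Tomando ∫j(t)dt y aplicando a(0) = 4, encontramos a(t) = 4. La antiderivada de la aceleración es la velocidad. Usando v(0) = -3, obtenemos v(t) = 4·t - 3. Tenemos la velocidad v(t) = 4·t - 3. Sustituyendo t = 1: v(1) = 1.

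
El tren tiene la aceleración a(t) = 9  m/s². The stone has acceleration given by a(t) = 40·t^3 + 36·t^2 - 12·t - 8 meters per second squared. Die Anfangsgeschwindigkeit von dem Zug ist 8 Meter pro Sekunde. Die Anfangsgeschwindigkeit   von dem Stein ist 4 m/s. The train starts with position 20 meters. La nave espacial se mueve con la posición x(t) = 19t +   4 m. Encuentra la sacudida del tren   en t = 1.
Para resolver esto, necesitamos tomar 1 derivada de nuestra ecuación de la aceleración a(t) = 9. Derivando la aceleración, obtenemos la sacudida: j(t) = 0. Tenemos la sacudida j(t) = 0. Sustituyendo t = 1: j(1) = 0.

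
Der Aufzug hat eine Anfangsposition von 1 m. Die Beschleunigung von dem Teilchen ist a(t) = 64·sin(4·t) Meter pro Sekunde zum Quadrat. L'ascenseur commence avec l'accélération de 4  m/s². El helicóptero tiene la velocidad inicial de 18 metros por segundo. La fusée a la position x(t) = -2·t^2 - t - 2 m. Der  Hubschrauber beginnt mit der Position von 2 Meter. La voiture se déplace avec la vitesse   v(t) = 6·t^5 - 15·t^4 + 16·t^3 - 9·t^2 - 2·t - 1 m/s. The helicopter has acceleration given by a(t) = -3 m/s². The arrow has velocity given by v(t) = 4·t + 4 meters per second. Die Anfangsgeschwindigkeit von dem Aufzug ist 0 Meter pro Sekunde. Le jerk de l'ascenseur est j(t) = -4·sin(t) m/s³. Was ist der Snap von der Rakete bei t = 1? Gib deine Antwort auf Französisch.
Nous devons dériver notre équation de la position x(t) = -2·t^2 - t - 2 4 fois. En prenant d/dt de x(t), nous trouvons v(t) = -4·t - 1. En prenant d/dt de v(t), nous trouvons a(t) = -4. En dérivant l'accélération, nous obtenons le jerk: j(t) = 0. La dérivée du jerk donne le snap: s(t) = 0. Nous avons le snap s(t) = 0. En substituant t = 1: s(1) = 0.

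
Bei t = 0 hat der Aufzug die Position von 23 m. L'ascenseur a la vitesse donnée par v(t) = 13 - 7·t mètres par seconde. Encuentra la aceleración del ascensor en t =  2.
Para resolver esto, necesitamos tomar 1 derivada de nuestra ecuación de la velocidad v(t) = 13 - 7·t. La derivada de la velocidad da la aceleración: a(t) = -7. De la ecuación de la aceleración a(t) = -7, sustituimos t = 2 para obtener a = -7.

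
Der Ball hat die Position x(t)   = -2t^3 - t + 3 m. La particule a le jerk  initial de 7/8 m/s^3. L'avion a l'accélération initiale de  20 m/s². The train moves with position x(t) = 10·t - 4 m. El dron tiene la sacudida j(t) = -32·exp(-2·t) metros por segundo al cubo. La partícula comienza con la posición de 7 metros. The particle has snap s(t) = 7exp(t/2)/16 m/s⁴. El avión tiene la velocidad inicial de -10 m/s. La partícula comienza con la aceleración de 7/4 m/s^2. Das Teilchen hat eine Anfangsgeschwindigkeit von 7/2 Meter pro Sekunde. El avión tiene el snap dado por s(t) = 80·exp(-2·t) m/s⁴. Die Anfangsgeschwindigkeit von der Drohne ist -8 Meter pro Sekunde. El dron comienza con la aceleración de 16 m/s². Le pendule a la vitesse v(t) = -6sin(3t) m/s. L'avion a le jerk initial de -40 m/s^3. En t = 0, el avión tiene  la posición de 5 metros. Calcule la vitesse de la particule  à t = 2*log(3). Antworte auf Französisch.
Pour résoudre ceci, nous devons prendre 3 primitives de notre équation du snap s(t) = 7·exp(t/2)/16. En intégrant le snap et en utilisant la condition initiale j(0) = 7/8, nous obtenons j(t) = 7·exp(t/2)/8. En prenant ∫j(t)dt et en appliquant a(0) = 7/4, nous trouvons a(t) = 7·exp(t/2)/4. En intégrant l'accélération et en utilisant la condition initiale v(0) = 7/2, nous obtenons v(t) = 7·exp(t/2)/2. Nous avons la vitesse v(t) = 7·exp(t/2)/2. En substituant t = 2*log(3): v(2*log(3)) = 21/2.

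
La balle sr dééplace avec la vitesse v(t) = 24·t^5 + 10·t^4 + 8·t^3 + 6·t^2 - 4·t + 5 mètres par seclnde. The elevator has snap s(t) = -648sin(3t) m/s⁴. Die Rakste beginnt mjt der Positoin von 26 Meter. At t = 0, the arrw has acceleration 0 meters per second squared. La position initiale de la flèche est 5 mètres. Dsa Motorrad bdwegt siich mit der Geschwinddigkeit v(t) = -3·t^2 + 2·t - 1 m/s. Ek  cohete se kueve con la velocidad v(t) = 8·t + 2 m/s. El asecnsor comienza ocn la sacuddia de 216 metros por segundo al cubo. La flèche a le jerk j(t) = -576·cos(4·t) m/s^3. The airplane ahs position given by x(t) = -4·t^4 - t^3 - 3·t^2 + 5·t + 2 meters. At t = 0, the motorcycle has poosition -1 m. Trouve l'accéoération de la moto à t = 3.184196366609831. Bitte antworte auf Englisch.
Starting from velocity v(t) = -3·t^2 + 2·t - 1, we take 1 derivative. Differentiating velocity, we get acceleration: a(t) = 2 - 6·t. Using a(t) = 2 - 6·t and substituting t = 3.184196366609831, we find a = -17.1051781996590.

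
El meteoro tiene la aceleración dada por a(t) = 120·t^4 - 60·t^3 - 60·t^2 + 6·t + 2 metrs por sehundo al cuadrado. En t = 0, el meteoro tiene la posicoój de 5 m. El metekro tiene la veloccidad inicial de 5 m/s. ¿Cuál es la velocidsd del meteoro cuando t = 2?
Necesitamos integrar nuestra ecuación de la aceleración a(t) = 120·t^4 - 60·t^3 - 60·t^2 + 6·t + 2 1 vez. Integrando la aceleración y usando la condición inicial v(0) = 5, obtenemos v(t) = 24·t^5 - 15·t^4 - 20·t^3 + 3·t^2 + 2·t + 5. Usando v(t) = 24·t^5 - 15·t^4 - 20·t^3 + 3·t^2 + 2·t + 5 y sustituyendo t = 2, encontramos v = 389.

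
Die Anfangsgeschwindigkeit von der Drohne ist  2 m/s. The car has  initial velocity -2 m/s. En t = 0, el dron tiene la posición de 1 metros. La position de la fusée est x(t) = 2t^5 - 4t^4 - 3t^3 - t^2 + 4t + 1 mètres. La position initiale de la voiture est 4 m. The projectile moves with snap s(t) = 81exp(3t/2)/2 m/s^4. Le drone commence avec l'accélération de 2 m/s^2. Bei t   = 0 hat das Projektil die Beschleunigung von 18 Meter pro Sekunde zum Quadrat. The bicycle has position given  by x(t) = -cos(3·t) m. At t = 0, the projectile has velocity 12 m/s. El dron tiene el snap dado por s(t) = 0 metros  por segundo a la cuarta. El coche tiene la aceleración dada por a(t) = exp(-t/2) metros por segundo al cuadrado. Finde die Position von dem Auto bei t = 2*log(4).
Ausgehend von der Beschleunigung a(t) = exp(-t/2), nehmen wir 2 Stammfunktionen. Durch Integration von der Beschleunigung und Verwendung der Anfangsbedingung v(0) = -2, erhalten wir v(t) = -2·exp(-t/2). Das Integral von der Geschwindigkeit ist die Position. Mit x(0) = 4 erhalten wir x(t) = 4·exp(-t/2). Aus der Gleichung für die Position x(t) = 4·exp(-t/2), setzen wir t = 2*log(4) ein und erhalten x = 1.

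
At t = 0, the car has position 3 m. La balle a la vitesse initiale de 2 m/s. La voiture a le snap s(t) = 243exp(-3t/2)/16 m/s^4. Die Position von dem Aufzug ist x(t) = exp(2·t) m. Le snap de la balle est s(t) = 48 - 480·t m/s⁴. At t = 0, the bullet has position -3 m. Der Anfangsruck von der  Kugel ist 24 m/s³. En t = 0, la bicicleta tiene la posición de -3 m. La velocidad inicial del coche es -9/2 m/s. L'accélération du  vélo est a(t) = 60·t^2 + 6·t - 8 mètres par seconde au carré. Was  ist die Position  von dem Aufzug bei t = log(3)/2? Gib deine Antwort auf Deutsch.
Mit x(t) = exp(2·t) und Einsetzen von t = log(3)/2, finden wir x = 3.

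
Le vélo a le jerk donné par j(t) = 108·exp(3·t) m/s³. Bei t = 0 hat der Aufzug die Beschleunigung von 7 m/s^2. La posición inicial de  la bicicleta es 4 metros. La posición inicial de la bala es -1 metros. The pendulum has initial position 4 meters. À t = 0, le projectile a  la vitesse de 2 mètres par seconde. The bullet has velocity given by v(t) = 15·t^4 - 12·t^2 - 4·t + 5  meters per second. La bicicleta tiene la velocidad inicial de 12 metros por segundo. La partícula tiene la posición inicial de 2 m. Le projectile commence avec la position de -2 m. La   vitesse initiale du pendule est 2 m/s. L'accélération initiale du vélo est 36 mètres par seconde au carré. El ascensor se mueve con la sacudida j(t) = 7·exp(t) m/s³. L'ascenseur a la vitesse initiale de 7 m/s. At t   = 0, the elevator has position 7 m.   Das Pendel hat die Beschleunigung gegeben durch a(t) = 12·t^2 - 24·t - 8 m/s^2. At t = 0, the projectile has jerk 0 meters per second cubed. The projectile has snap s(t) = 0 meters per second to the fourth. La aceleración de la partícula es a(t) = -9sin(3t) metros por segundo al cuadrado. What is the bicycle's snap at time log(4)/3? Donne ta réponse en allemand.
Um dies zu lösen, müssen wir 1 Ableitung unserer Gleichung für den Ruck j(t) = 108·exp(3·t) nehmen. Mit d/dt von j(t) finden wir s(t) = 324·exp(3·t). Wir haben den Snap s(t) = 324·exp(3·t). Durch Einsetzen von t = log(4)/3: s(log(4)/3) = 1296.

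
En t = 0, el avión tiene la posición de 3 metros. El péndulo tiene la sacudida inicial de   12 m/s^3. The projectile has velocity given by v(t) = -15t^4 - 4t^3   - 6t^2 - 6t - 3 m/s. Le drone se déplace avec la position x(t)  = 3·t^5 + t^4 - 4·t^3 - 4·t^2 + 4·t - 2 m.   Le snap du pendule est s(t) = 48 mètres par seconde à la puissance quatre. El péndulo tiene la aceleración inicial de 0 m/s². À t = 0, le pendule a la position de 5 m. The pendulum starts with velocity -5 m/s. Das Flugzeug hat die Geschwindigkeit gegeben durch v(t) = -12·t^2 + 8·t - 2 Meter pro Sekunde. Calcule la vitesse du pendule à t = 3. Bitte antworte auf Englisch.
We need to integrate our snap equation s(t) = 48 3 times. Finding the antiderivative of s(t) and using j(0) = 12: j(t) = 48·t + 12. The antiderivative of jerk, with a(0) = 0, gives acceleration: a(t) = 12·t·(2·t + 1). The integral of acceleration is velocity. Using v(0) = -5, we get v(t) = 8·t^3 + 6·t^2 - 5. From the given velocity equation v(t) = 8·t^3 + 6·t^2 - 5, we substitute t = 3 to get v = 265.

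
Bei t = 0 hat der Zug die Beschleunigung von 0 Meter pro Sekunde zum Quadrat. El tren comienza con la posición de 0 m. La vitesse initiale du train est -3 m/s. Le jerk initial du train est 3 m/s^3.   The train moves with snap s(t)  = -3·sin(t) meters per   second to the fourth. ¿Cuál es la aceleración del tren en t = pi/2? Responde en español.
Partiendo del snap s(t) = -3·sin(t), tomamos 2 antiderivadas. Tomando ∫s(t)dt y aplicando j(0) = 3, encontramos j(t) = 3·cos(t). Integrando la sacudida y usando la condición inicial a(0) = 0, obtenemos a(t) = 3·sin(t). De la ecuación de la aceleración a(t) = 3·sin(t), sustituimos t = pi/2 para obtener a = 3.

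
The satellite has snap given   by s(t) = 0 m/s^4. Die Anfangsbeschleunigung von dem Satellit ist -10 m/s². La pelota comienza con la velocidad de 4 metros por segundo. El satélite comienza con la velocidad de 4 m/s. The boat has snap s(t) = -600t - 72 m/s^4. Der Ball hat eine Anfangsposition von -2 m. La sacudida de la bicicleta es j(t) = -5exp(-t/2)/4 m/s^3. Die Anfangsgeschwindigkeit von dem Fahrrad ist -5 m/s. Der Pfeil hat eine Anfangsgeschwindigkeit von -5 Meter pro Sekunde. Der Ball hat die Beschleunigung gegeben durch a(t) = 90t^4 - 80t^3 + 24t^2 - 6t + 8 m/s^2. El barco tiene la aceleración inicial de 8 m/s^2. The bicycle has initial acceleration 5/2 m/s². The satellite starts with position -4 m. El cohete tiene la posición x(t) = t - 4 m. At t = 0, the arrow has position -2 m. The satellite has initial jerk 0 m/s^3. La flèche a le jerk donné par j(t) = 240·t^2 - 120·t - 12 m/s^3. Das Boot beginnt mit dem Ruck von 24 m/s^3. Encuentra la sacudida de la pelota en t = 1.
Debemos derivar nuestra ecuación de la aceleración a(t) = 90·t^4 - 80·t^3 + 24·t^2 - 6·t + 8 1 vez. La derivada de la aceleración da la sacudida: j(t) = 360·t^3 - 240·t^2 + 48·t - 6. Usando j(t) = 360·t^3 - 240·t^2 + 48·t - 6 y sustituyendo t = 1, encontramos j = 162.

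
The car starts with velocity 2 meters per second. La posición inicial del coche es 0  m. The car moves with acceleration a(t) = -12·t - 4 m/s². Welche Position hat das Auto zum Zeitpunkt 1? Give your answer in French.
Nous devons intégrer notre équation de l'accélération a(t) = -12·t - 4 2 fois. En intégrant l'accélération et en utilisant la condition initiale v(0) = 2, nous obtenons v(t) = -6·t^2 - 4·t + 2. En intégrant la vitesse et en utilisant la condition initiale x(0) = 0, nous obtenons x(t) = -2·t^3 - 2·t^2 + 2·t. En utilisant x(t) = -2·t^3 - 2·t^2 + 2·t et en substituant t = 1, nous trouvons x = -2.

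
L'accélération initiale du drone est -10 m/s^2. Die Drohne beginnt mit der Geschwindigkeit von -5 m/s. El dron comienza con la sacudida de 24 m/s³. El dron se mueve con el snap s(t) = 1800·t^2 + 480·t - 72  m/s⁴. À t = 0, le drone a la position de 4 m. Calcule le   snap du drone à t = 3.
De l'équation du snap s(t) = 1800·t^2 + 480·t - 72, nous substituons t = 3 pour obtenir s = 17568.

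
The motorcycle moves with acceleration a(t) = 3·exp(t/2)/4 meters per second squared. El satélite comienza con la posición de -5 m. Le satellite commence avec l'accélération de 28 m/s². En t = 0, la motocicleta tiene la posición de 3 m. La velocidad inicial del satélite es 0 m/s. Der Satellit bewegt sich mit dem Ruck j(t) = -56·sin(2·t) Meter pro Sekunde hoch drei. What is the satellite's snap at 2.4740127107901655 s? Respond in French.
Pour résoudre ceci, nous devons prendre 1 dérivée de notre équation du jerk j(t) = -56·sin(2·t). La dérivée du jerk donne le snap: s(t) = -112·cos(2·t). Nous avons le snap s(t) = -112·cos(2·t). En substituant t = 2.4740127107901655: s(2.4740127107901655) = -26.1477312883833.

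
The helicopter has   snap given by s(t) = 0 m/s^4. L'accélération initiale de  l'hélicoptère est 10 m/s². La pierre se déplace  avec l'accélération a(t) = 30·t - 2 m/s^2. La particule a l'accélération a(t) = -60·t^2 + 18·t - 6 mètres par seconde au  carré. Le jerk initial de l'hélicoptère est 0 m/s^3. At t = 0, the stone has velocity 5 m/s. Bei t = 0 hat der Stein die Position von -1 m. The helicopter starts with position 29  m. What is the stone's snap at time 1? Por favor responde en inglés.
Starting from acceleration a(t) = 30·t - 2, we take 2 derivatives. Differentiating acceleration, we get jerk: j(t) = 30. Differentiating jerk, we get snap: s(t) = 0. From the given snap equation s(t) = 0, we substitute t = 1 to get s = 0.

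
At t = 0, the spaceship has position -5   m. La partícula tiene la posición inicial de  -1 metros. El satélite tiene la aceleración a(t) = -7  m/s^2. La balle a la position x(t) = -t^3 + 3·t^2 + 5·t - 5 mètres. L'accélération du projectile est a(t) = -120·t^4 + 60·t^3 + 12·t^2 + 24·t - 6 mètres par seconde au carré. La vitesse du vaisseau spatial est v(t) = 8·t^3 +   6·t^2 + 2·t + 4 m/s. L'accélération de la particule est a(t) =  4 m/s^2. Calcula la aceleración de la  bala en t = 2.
Debemos derivar nuestra ecuación de la posición x(t) = -t^3 + 3·t^2 + 5·t - 5 2 veces. La derivada de la posición da la velocidad: v(t) = -3·t^2 + 6·t + 5. La derivada de la velocidad da la aceleración: a(t) = 6 - 6·t. Usando a(t) = 6 - 6·t y sustituyendo t = 2, encontramos a = -6.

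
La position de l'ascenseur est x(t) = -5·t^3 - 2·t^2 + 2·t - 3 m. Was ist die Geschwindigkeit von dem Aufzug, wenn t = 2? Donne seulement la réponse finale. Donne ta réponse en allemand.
Die Geschwindigkeit bei t = 2 ist v = -66.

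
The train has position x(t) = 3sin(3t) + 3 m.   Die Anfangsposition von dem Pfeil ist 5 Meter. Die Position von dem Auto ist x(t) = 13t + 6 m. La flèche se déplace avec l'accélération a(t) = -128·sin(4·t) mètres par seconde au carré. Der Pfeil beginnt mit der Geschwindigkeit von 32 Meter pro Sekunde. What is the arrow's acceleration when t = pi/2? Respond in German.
Wir haben die Beschleunigung a(t) = -128·sin(4·t). Durch Einsetzen von t = pi/2: a(pi/2) = 0.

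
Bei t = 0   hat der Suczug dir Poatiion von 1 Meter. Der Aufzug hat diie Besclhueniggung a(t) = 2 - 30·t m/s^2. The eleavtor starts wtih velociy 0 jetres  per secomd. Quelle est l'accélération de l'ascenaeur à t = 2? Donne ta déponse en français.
Nous avons l'accélération a(t) = 2 - 30·t. En substituant t = 2: a(2) = -58.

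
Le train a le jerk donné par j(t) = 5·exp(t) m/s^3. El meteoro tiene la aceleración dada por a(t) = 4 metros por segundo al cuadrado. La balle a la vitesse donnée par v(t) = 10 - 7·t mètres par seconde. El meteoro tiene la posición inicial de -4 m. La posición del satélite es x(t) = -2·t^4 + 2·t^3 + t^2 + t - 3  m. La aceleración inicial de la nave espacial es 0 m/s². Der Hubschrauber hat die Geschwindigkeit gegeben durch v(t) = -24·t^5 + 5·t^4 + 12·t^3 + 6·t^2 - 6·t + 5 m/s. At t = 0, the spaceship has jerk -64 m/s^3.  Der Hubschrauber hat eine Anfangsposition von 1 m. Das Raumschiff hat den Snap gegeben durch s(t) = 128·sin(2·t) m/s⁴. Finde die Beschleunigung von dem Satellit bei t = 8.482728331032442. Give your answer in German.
Wir müssen unsere Gleichung für die Position x(t) = -2·t^4 + 2·t^3 + t^2 + t - 3 2-mal ableiten. Durch Ableiten von der Position erhalten wir die Geschwindigkeit: v(t) = -8·t^3 + 6·t^2 + 2·t + 1. Die Ableitung von der Geschwindigkeit ergibt die Beschleunigung: a(t) = -24·t^2 + 12·t + 2. Wir haben die Beschleunigung a(t) = -24·t^2 + 12·t + 2. Durch Einsetzen von t = 8.482728331032442: a(8.482728331032442) = -1623.16757854202.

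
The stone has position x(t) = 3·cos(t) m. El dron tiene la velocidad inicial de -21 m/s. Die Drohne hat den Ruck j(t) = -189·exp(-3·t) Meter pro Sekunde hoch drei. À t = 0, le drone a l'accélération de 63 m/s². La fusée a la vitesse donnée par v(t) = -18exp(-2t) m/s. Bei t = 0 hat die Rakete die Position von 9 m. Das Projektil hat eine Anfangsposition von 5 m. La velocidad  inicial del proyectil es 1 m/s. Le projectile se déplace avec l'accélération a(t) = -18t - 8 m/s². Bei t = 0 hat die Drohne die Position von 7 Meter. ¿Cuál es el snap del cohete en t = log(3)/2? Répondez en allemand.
Um dies zu lösen, müssen wir 3 Ableitungen unserer Gleichung für die Geschwindigkeit v(t) = -18·exp(-2·t) nehmen. Mit d/dt von v(t) finden wir a(t) = 36·exp(-2·t). Die Ableitung von der Beschleunigung ergibt den Ruck: j(t) = -72·exp(-2·t). Durch Ableiten von dem Ruck erhalten wir den Snap: s(t) = 144·exp(-2·t). Mit s(t) = 144·exp(-2·t) und Einsetzen von t = log(3)/2, finden wir s = 48.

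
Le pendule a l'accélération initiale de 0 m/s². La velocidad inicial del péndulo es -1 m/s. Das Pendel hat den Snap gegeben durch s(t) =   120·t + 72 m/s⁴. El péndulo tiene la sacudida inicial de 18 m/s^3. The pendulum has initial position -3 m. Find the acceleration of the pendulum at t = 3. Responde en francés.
Nous devons intégrer notre équation du snap s(t) = 120·t + 72 2 fois. L'intégrale du snap est le jerk. En utilisant j(0) = 18, nous obtenons j(t) = 60·t^2 + 72·t + 18. L'intégrale du jerk est l'accélération. En utilisant a(0) = 0, nous obtenons a(t) = 2·t·(10·t^2 + 18·t + 9). De l'équation de l'accélération a(t) = 2·t·(10·t^2 + 18·t + 9), nous substituons t = 3 pour obtenir a = 918.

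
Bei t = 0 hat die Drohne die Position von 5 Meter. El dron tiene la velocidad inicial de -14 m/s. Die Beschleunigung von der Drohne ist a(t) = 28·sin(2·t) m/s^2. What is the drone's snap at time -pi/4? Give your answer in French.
Pour résoudre ceci, nous devons prendre 2 dérivées de notre équation de l'accélération a(t) = 28·sin(2·t). En dérivant l'accélération, nous obtenons le jerk: j(t) = 56·cos(2·t). En dérivant le jerk, nous obtenons le snap: s(t) = -112·sin(2·t). De l'équation du snap s(t) = -112·sin(2·t), nous substituons t = -pi/4 pour obtenir s = 112.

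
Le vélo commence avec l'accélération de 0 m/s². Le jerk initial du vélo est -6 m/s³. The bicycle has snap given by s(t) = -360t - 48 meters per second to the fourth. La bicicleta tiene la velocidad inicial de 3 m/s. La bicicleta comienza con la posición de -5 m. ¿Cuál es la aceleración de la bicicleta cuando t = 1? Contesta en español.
Partiendo del snap s(t) = -360·t - 48, tomamos 2 integrales. Integrando el snap y usando la condición inicial j(0) = -6, obtenemos j(t) = -180·t^2 - 48·t - 6. La antiderivada de la sacudida es la aceleración. Usando a(0) = 0, obtenemos a(t) = 6·t·(-10·t^2 - 4·t - 1). Tenemos la aceleración a(t) = 6·t·(-10·t^2 - 4·t - 1). Sustituyendo t = 1: a(1) = -90.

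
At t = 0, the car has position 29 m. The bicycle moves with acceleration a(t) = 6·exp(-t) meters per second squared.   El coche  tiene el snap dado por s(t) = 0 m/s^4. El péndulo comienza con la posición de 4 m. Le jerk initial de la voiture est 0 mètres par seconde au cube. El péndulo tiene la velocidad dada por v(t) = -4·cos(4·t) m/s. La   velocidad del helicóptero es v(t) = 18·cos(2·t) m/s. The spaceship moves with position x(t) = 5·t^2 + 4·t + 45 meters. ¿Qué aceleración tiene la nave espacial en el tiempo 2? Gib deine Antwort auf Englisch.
To solve this, we need to take 2 derivatives of our position equation x(t) = 5·t^2 + 4·t + 45. Taking d/dt of x(t), we find v(t) = 10·t + 4. The derivative of velocity gives acceleration: a(t) = 10. Using a(t) = 10 and substituting t = 2, we find a = 10.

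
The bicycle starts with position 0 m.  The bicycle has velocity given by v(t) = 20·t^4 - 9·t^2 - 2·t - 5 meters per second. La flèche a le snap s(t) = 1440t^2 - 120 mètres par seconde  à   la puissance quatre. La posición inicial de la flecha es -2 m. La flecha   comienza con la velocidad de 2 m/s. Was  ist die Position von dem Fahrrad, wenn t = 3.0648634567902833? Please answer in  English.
To solve this, we need to take 1 integral of our velocity equation v(t) = 20·t^4 - 9·t^2 - 2·t - 5. Finding the antiderivative of v(t) and using x(0) = 0: x(t) = 4·t^5 - 3·t^3 - t^2 - 5·t. From the given position equation x(t) = 4·t^5 - 3·t^3 - t^2 - 5·t, we substitute t = 3.0648634567902833 to get x = 970.635899165991.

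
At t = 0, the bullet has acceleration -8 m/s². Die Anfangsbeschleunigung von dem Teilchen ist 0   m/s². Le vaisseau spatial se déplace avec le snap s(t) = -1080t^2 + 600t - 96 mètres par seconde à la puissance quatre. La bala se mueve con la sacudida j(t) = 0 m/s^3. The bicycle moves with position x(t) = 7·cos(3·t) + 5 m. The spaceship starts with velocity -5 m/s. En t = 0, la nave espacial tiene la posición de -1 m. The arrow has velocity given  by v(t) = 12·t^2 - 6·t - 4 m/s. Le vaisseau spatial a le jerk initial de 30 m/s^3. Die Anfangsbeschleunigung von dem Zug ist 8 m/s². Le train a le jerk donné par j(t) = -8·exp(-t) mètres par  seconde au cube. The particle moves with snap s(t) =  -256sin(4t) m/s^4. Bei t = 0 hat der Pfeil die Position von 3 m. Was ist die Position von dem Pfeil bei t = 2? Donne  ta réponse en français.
Nous devons intégrer notre équation de la vitesse v(t) = 12·t^2 - 6·t - 4 1 fois. L'intégrale de la vitesse, avec x(0) = 3, donne la position: x(t) = 4·t^3 - 3·t^2 - 4·t + 3. De l'équation de la position x(t) = 4·t^3 - 3·t^2 - 4·t + 3, nous substituons t = 2 pour obtenir x = 15.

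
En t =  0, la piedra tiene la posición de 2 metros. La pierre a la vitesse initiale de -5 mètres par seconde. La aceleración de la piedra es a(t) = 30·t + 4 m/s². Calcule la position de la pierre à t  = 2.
En partant de l'accélération a(t) = 30·t + 4, nous prenons 2 primitives. En prenant ∫a(t)dt et en appliquant v(0) = -5, nous trouvons v(t) = 15·t^2 + 4·t - 5. L'intégrale de la vitesse, avec x(0) = 2, donne la position: x(t) = 5·t^3 + 2·t^2 - 5·t + 2. En utilisant x(t) = 5·t^3 + 2·t^2 - 5·t + 2 et en substituant t = 2, nous trouvons x = 40.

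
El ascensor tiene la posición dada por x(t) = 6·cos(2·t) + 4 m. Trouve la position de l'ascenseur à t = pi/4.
En utilisant x(t) = 6·cos(2·t) + 4 et en substituant t = pi/4, nous trouvons x = 4.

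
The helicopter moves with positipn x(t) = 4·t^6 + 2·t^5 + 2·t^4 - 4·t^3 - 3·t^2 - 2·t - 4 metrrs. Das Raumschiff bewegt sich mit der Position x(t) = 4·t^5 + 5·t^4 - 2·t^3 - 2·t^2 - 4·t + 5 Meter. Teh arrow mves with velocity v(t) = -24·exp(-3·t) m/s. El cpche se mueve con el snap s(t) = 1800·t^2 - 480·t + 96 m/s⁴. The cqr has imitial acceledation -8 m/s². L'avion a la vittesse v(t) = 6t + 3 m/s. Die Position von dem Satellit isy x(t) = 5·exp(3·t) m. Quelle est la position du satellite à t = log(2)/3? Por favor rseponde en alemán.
Mit x(t) = 5·exp(3·t) und Einsetzen von t = log(2)/3, finden wir x = 10.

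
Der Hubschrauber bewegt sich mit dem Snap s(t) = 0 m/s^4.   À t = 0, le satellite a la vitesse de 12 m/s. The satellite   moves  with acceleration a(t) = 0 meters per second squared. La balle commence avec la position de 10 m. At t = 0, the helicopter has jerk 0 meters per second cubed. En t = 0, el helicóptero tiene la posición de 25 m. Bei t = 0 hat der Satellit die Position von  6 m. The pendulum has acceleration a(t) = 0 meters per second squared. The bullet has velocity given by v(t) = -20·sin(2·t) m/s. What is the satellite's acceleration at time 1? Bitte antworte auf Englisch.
We have acceleration a(t) = 0. Substituting t = 1: a(1) = 0.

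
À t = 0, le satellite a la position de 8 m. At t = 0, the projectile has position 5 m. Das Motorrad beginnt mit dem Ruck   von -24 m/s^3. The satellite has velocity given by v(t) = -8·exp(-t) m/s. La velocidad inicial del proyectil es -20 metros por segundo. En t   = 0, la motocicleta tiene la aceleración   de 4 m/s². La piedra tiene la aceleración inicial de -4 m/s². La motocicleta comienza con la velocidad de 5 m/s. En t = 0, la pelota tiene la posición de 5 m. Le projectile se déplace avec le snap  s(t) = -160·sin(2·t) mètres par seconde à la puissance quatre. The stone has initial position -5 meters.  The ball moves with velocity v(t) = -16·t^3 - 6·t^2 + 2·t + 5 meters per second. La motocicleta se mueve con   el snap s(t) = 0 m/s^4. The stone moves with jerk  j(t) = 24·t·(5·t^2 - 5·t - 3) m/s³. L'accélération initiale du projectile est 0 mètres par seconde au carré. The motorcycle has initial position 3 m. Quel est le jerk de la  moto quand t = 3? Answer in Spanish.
Necesitamos integrar nuestra ecuación del snap s(t) = 0 1 vez. La integral del snap, con j(0) = -24, da la sacudida: j(t) = -24. De la ecuación de la sacudida j(t) = -24, sustituimos t = 3 para obtener j = -24.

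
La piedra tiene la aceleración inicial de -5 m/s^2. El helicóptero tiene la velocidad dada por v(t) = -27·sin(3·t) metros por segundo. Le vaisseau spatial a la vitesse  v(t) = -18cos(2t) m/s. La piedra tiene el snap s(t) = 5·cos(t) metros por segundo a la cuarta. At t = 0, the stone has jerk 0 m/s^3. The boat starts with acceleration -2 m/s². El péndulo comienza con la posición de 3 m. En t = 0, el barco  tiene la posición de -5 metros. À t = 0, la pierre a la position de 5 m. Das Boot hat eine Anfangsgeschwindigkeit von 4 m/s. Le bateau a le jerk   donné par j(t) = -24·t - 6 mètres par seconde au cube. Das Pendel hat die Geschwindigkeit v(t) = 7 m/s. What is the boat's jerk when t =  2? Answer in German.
Wir haben den Ruck j(t) = -24·t - 6. Durch Einsetzen von t = 2: j(2) = -54.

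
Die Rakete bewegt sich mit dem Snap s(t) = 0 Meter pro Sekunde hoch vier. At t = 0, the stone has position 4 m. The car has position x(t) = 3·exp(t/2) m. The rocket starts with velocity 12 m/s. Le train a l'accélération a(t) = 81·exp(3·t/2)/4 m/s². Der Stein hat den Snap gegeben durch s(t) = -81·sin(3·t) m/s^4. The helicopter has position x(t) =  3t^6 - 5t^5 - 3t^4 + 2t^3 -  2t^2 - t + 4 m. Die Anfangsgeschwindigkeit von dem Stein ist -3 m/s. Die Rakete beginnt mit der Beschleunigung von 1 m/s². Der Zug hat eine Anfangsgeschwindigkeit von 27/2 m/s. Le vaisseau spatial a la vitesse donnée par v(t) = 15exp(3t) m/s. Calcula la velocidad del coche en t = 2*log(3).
Para resolver esto, necesitamos tomar 1 derivada de nuestra ecuación de la posición x(t) = 3·exp(t/2). Derivando la posición, obtenemos la velocidad: v(t) = 3·exp(t/2)/2. Usando v(t) = 3·exp(t/2)/2 y sustituyendo t = 2*log(3), encontramos v = 9/2.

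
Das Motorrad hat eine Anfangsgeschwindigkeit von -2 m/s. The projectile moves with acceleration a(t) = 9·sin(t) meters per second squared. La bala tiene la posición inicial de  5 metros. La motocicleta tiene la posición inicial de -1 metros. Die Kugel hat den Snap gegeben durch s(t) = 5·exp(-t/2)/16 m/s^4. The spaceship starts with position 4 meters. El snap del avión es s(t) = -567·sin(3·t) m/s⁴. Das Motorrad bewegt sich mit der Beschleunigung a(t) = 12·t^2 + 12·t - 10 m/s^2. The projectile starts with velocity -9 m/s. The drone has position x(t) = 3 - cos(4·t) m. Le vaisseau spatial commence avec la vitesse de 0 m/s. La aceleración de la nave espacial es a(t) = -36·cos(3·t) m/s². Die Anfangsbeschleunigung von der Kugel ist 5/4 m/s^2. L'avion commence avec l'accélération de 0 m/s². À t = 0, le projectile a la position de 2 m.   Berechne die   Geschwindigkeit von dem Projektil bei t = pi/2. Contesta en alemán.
Wir müssen unsere Gleichung für die Beschleunigung a(t) = 9·sin(t) 1-mal integrieren. Das Integral von der Beschleunigung ist die Geschwindigkeit. Mit v(0) = -9 erhalten wir v(t) = -9·cos(t). Aus der Gleichung für die Geschwindigkeit v(t) = -9·cos(t), setzen wir t = pi/2 ein und erhalten v = 0.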